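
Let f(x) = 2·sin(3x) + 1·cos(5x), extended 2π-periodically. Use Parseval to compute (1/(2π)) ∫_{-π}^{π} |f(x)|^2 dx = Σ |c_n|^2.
Σ |c_n|^2 = 5/2

Expand |f|^2 and use orthogonality of {sin(nx), cos(mx)} on [-π, π]:
  ∫_{-π}^{π} sin(nx)^2 dx = π, ∫ cos(mx)^2 dx = π, and cross terms integrate to 0.
So ∫_{-π}^{π} f(x)^2 dx = 2^2 · π + 1^2 · π = (4 + 1)π.
Divide by 2π: (4 + 1)/2 = 5/2.
By Parseval, this equals Σ |c_n|^2.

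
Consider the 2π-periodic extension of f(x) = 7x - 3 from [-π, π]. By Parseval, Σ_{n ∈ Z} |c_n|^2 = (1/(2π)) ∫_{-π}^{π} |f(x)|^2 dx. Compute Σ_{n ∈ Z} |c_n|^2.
Σ |c_n|^2 = 49π^2/3 + 9

Expand and integrate term by term over [-π, π]:
  ∫ (7x)^2 dx = 49·(2π^3/3); ∫ 2·7·(-3)·x dx = 0 (odd integrand); ∫ (-3)^2 dx = 9·2π.
So (1/(2π)) ∫_{-π}^{π} (7x - 3)^2 dx = 49π^2/3 + 9 = 49π^2/3 + 9.
Parseval ⇒ Σ |c_n|^2 = 49π^2/3 + 9.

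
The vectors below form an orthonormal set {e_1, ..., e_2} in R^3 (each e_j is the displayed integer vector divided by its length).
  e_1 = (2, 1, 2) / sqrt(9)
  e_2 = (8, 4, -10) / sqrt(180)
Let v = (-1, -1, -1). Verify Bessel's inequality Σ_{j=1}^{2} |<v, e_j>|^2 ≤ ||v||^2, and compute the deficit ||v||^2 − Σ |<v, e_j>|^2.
Σ |<v, e_j>|^2 = 14/5; ||v||^2 = 3; deficit = 1/5

Write each e_j = u_j / sqrt(<u_j, u_j>) where u_j is the displayed integer vector. Then <v, e_j> = <v, u_j> / sqrt(<u_j, u_j>), so |<v, e_j>|^2 = <v, u_j>^2 / <u_j, u_j>.
Coefficients: <v, e_1> = -5/sqrt(9), <v, e_2> = -2/sqrt(180).
Square and sum: Σ |<v, e_j>|^2 = 14/5.
Compute ||v||^2 = v·v = 3.
Deficit = 3 − 14/5 = 1/5 ≥ 0, confirming Bessel's inequality. (The deficit equals ||v − Σ <v,e_j> e_j||^2, the squared distance from v to span{e_j}.)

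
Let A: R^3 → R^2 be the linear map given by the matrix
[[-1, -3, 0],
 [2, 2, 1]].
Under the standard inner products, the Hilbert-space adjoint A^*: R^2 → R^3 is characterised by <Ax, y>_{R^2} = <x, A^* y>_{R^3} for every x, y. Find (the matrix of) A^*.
A^* = A^T =
[[-1, 2],
 [-3, 2],
 [0, 1]]

For real matrices with standard dot products, the defining identity <Ax, y> = <x, A^* y> gives (Ax)^T y = x^T (A^*) y, i.e. x^T A^T y = x^T (A^*) y. Since this holds for all x, y, we must have A^* = A^T. Therefore
A^* =
[[-1, 2],
 [-3, 2],
 [0, 1]].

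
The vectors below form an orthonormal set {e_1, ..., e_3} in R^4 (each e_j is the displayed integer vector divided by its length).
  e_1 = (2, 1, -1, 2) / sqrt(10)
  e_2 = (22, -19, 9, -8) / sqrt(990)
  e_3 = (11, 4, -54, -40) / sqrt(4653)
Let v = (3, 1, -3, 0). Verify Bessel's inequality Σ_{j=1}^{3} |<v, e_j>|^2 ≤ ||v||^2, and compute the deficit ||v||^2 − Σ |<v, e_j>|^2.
Σ |<v, e_j>|^2 = 889/47; ||v||^2 = 19; deficit = 4/47

Write each e_j = u_j / sqrt(<u_j, u_j>) where u_j is the displayed integer vector. Then <v, e_j> = <v, u_j> / sqrt(<u_j, u_j>), so |<v, e_j>|^2 = <v, u_j>^2 / <u_j, u_j>.
Coefficients: <v, e_1> = 10/sqrt(10), <v, e_2> = 20/sqrt(990), <v, e_3> = 199/sqrt(4653).
Square and sum: Σ |<v, e_j>|^2 = 889/47.
Compute ||v||^2 = v·v = 19.
Deficit = 19 − 889/47 = 4/47 ≥ 0, confirming Bessel's inequality. (The deficit equals ||v − Σ <v,e_j> e_j||^2, the squared distance from v to span{e_j}.)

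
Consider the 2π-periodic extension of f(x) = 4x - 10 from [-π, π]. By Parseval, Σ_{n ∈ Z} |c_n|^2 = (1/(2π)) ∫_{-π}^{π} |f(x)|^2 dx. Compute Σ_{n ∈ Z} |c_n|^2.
Σ |c_n|^2 = 16π^2/3 + 100

Expand and integrate term by term over [-π, π]:
  ∫ (4x)^2 dx = 16·(2π^3/3); ∫ 2·4·(-10)·x dx = 0 (odd integrand); ∫ (-10)^2 dx = 100·2π.
So (1/(2π)) ∫_{-π}^{π} (4x - 10)^2 dx = 16π^2/3 + 100 = 16π^2/3 + 100.
Parseval ⇒ Σ |c_n|^2 = 16π^2/3 + 100.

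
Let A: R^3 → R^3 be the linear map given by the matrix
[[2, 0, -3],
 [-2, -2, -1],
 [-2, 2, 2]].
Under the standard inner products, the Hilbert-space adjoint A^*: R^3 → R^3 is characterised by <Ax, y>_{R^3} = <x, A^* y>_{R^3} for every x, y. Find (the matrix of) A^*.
A^* = A^T =
[[2, -2, -2],
 [0, -2, 2],
 [-3, -1, 2]]

For real matrices with standard dot products, the defining identity <Ax, y> = <x, A^* y> gives (Ax)^T y = x^T (A^*) y, i.e. x^T A^T y = x^T (A^*) y. Since this holds for all x, y, we must have A^* = A^T. Therefore
A^* =
[[2, -2, -2],
 [0, -2, 2],
 [-3, -1, 2]].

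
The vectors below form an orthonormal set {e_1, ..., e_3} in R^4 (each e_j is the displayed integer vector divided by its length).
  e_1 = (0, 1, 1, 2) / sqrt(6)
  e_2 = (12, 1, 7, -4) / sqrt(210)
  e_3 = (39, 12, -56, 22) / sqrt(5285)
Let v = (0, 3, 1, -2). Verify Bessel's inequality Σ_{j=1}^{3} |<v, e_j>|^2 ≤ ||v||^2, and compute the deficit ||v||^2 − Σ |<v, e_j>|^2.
Σ |<v, e_j>|^2 = 350/151; ||v||^2 = 14; deficit = 1764/151

Write each e_j = u_j / sqrt(<u_j, u_j>) where u_j is the displayed integer vector. Then <v, e_j> = <v, u_j> / sqrt(<u_j, u_j>), so |<v, e_j>|^2 = <v, u_j>^2 / <u_j, u_j>.
Coefficients: <v, e_1> = 0/sqrt(6), <v, e_2> = 18/sqrt(210), <v, e_3> = -64/sqrt(5285).
Square and sum: Σ |<v, e_j>|^2 = 350/151.
Compute ||v||^2 = v·v = 14.
Deficit = 14 − 350/151 = 1764/151 ≥ 0, confirming Bessel's inequality. (The deficit equals ||v − Σ <v,e_j> e_j||^2, the squared distance from v to span{e_j}.)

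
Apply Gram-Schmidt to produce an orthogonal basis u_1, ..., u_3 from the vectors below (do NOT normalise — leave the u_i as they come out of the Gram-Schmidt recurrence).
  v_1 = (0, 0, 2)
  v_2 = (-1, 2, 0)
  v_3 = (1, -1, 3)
Orthogonal basis:
  u_1 = (0, 0, 2)
  u_2 = (-1, 2, 0)
  u_3 = (2/5, 1/5, 0)

Apply the Gram-Schmidt recurrence
  u_1 = v_1
  u_i = v_i − Σ_{j<i} ((v_i · u_j) / (u_j · u_j)) · u_j.

Step by step this gives:
  u_1 = (0, 0, 2)
  u_2 = (-1, 2, 0)
  u_3 = (2/5, 1/5, 0)

Orthogonality check:
  u_2 · u_1 = 0 (should be 0)
  u_3 · u_1 = 0 (should be 0)
  u_3 · u_2 = 0 (should be 0)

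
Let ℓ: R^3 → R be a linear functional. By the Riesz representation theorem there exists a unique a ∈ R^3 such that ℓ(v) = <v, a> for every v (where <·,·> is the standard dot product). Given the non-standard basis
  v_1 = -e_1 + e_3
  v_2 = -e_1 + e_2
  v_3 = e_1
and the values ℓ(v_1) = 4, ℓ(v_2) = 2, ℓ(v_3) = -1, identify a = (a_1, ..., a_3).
a = (-1, 1, 3)

Write a = (a_1, ..., a_3) in the standard basis. For each basis vector v_i, ℓ(v_i) = <v_i, a> is a linear equation in the a_j's. Collect the n equations into a matrix system V a = ℓ, where row i of V is v_i (expressed in the standard basis). Since V is invertible (lower-triangular with 1s on the diagonal, up to permutation), solve by back-substitution:
  V =
[[-1, 0, 1],
 [-1, 1, 0],
 [1, 0, 0]]
  V a = (4, 2, -1)
Solving gives a = (-1, 1, 3).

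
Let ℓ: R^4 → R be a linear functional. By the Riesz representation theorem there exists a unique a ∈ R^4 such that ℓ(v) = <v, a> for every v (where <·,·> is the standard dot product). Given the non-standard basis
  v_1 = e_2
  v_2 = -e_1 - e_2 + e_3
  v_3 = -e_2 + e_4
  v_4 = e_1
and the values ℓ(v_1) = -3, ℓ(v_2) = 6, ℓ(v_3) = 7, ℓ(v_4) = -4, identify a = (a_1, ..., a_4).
a = (-4, -3, -1, 4)

Write a = (a_1, ..., a_4) in the standard basis. For each basis vector v_i, ℓ(v_i) = <v_i, a> is a linear equation in the a_j's. Collect the n equations into a matrix system V a = ℓ, where row i of V is v_i (expressed in the standard basis). Since V is invertible (lower-triangular with 1s on the diagonal, up to permutation), solve by back-substitution:
  V =
[[0, 1, 0, 0],
 [-1, -1, 1, 0],
 [0, -1, 0, 1],
 [1, 0, 0, 0]]
  V a = (-3, 6, 7, -4)
Solving gives a = (-4, -3, -1, 4).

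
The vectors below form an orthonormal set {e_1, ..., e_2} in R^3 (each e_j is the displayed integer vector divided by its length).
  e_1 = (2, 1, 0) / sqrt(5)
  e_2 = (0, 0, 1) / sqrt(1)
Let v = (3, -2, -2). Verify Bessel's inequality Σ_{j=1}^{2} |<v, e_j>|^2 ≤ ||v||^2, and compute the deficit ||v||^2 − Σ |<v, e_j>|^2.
Σ |<v, e_j>|^2 = 36/5; ||v||^2 = 17; deficit = 49/5

Write each e_j = u_j / sqrt(<u_j, u_j>) where u_j is the displayed integer vector. Then <v, e_j> = <v, u_j> / sqrt(<u_j, u_j>), so |<v, e_j>|^2 = <v, u_j>^2 / <u_j, u_j>.
Coefficients: <v, e_1> = 4/sqrt(5), <v, e_2> = -2/sqrt(1).
Square and sum: Σ |<v, e_j>|^2 = 36/5.
Compute ||v||^2 = v·v = 17.
Deficit = 17 − 36/5 = 49/5 ≥ 0, confirming Bessel's inequality. (The deficit equals ||v − Σ <v,e_j> e_j||^2, the squared distance from v to span{e_j}.)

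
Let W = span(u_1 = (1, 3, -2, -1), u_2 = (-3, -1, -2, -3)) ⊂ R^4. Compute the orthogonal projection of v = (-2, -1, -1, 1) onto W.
proj_W(v) = (-95/86, -97/86, 1/43, -23/43)

Set up U = [u_1 | ... | u_2] ∈ R^(4×2). The projector onto W = col(U) is P = U (U^T U)^(-1) U^T.
Compute U^T U =
  [15, 1]
  [1, 23],
and U^T v = (-4, 6).
Solve U^T U · c = U^T v for the coefficients: c = (-49/172, 47/172). The projection is proj_W(v) = U c.
Check: (v - proj_W(v)) · u_1 = 0  (should be 0).
Check: (v - proj_W(v)) · u_2 = 0  (should be 0).
Result: proj_W(v) = (-95/86, -97/86, 1/43, -23/43).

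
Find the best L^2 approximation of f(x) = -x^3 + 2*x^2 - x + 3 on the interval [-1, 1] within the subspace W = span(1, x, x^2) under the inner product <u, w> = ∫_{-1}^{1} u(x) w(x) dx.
g(x) = 2*x^2 - 8*x/5 + 3

The best approximation g ∈ W is the orthogonal projection of f onto W. Writing g = a_0 + a_1 x + a_2 x^2, the coefficients solve the normal equations G · a = b where
  G_{ij} = <φ_i, φ_j> and b_i = <f, φ_i>, with φ_0 = 1, φ_1 = x, φ_2 = x^2.
G =
  [2, 0, 2/3]
  [0, 2/3, 0]
  [2/3, 0, 2/5],
b = (22/3, -16/15, 14/5).
Solving gives a_0 = 3, a_1 = -8/5, a_2 = 2, so
  g(x) = 2*x^2 - 8*x/5 + 3.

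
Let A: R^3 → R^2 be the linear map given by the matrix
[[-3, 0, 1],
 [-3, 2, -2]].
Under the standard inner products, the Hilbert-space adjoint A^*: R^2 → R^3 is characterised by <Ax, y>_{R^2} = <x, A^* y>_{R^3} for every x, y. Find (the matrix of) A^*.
A^* = A^T =
[[-3, -3],
 [0, 2],
 [1, -2]]

For real matrices with standard dot products, the defining identity <Ax, y> = <x, A^* y> gives (Ax)^T y = x^T (A^*) y, i.e. x^T A^T y = x^T (A^*) y. Since this holds for all x, y, we must have A^* = A^T. Therefore
A^* =
[[-3, -3],
 [0, 2],
 [1, -2]].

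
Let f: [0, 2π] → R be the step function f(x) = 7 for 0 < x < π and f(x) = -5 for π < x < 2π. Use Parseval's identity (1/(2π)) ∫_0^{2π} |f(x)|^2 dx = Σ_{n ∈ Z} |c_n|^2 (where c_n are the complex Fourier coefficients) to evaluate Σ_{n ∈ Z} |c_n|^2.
Σ |c_n|^2 = 37

Parseval equates the L^2 energy of f (normalised by 1/(2π)) with the ℓ^2 sum of its Fourier coefficients: (1/(2π)) ∫_0^{2π} |f|^2 = Σ |c_n|^2.
Compute the left side: (1/(2π)) [∫_0^π 7^2 dx + ∫_π^{2π} (-5)^2 dx] = (1/(2π)) · (49π + 25π) = (49 + 25)/2 = 37.
So Σ_{n ∈ Z} |c_n|^2 = 37.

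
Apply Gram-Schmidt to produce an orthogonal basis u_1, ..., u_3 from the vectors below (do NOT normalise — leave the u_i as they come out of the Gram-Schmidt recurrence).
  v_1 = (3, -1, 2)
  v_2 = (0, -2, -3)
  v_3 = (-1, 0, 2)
Orthogonal basis:
  u_1 = (3, -1, 2)
  u_2 = (6/7, -16/7, -17/7)
  u_3 = (-133/166, -171/166, 57/83)

Apply the Gram-Schmidt recurrence
  u_1 = v_1
  u_i = v_i − Σ_{j<i} ((v_i · u_j) / (u_j · u_j)) · u_j.

Step by step this gives:
  u_1 = (3, -1, 2)
  u_2 = (6/7, -16/7, -17/7)
  u_3 = (-133/166, -171/166, 57/83)

Orthogonality check:
  u_2 · u_1 = 0 (should be 0)
  u_3 · u_1 = 0 (should be 0)
  u_3 · u_2 = 0 (should be 0)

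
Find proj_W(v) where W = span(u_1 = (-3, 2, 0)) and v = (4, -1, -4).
proj_W(v) = (42/13, -28/13, 0)

Set up U = [u_1 | ... | u_1] ∈ R^(3×1). The projector onto W = col(U) is P = U (U^T U)^(-1) U^T.
Compute U^T U =
  [13],
and U^T v = (-14).
Solve U^T U · c = U^T v for the coefficients: c = (-14/13). The projection is proj_W(v) = U c.
Check: (v - proj_W(v)) · u_1 = 0  (should be 0).
Result: proj_W(v) = (42/13, -28/13, 0).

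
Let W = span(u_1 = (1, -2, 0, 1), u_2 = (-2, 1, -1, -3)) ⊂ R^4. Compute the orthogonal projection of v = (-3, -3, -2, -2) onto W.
proj_W(v) = (-54/41, -111/41, -73/41, -127/41)

Set up U = [u_1 | ... | u_2] ∈ R^(4×2). The projector onto W = col(U) is P = U (U^T U)^(-1) U^T.
Compute U^T U =
  [6, -7]
  [-7, 15],
and U^T v = (1, 11).
Solve U^T U · c = U^T v for the coefficients: c = (92/41, 73/41). The projection is proj_W(v) = U c.
Check: (v - proj_W(v)) · u_1 = 0  (should be 0).
Check: (v - proj_W(v)) · u_2 = 0  (should be 0).
Result: proj_W(v) = (-54/41, -111/41, -73/41, -127/41).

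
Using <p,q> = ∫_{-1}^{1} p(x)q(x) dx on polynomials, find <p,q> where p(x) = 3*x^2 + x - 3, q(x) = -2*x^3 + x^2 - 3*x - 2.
<p,q> = 22/5

Expand the product: p(x)·q(x) = -6*x^5 + x^4 - 2*x^3 - 12*x^2 + 7*x + 6.
∫_{-1}^{1} of each monomial x^k gives [2/(k+1) if k even, 0 if k odd]. Integrating term-by-term (or equivalently evaluating the antiderivative F(x) = -x^6 + x^5/5 - x^4/2 - 4*x^3 + 7*x^2/2 + 6*x at the endpoints):
  F(1) − F(−1) = 21/5 − (-1/5) = 22/5.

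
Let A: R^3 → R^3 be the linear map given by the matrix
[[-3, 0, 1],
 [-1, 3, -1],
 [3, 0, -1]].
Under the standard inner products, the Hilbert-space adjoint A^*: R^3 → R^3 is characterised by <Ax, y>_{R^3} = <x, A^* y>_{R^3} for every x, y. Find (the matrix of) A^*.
A^* = A^T =
[[-3, -1, 3],
 [0, 3, 0],
 [1, -1, -1]]

For real matrices with standard dot products, the defining identity <Ax, y> = <x, A^* y> gives (Ax)^T y = x^T (A^*) y, i.e. x^T A^T y = x^T (A^*) y. Since this holds for all x, y, we must have A^* = A^T. Therefore
A^* =
[[-3, -1, 3],
 [0, 3, 0],
 [1, -1, -1]].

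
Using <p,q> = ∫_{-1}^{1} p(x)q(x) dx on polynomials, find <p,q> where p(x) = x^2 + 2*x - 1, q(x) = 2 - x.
<p,q> = -4

Expand the product: p(x)·q(x) = -x^3 + 5*x - 2.
∫_{-1}^{1} of each monomial x^k gives [2/(k+1) if k even, 0 if k odd]. Integrating term-by-term (or equivalently evaluating the antiderivative F(x) = -x^4/4 + 5*x^2/2 - 2*x at the endpoints):
  F(1) − F(−1) = 1/4 − (17/4) = -4.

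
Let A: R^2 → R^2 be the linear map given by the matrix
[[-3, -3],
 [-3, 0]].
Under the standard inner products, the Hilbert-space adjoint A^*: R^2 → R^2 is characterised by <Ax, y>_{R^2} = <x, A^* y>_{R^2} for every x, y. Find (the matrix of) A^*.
A^* = A^T =
[[-3, -3],
 [-3, 0]]

For real matrices with standard dot products, the defining identity <Ax, y> = <x, A^* y> gives (Ax)^T y = x^T (A^*) y, i.e. x^T A^T y = x^T (A^*) y. Since this holds for all x, y, we must have A^* = A^T. Therefore
A^* =
[[-3, -3],
 [-3, 0]].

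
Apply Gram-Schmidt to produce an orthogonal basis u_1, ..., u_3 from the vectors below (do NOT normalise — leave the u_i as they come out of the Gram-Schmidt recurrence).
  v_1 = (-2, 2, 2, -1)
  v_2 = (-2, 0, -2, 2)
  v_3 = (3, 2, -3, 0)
Orthogonal basis:
  u_1 = (-2, 2, 2, -1)
  u_2 = (-30/13, 4/13, -22/13, 24/13)
  u_3 = (29/19, 62/19, -37/19, -8/19)

Apply the Gram-Schmidt recurrence
  u_1 = v_1
  u_i = v_i − Σ_{j<i} ((v_i · u_j) / (u_j · u_j)) · u_j.

Step by step this gives:
  u_1 = (-2, 2, 2, -1)
  u_2 = (-30/13, 4/13, -22/13, 24/13)
  u_3 = (29/19, 62/19, -37/19, -8/19)

Orthogonality check:
  u_2 · u_1 = 0 (should be 0)
  u_3 · u_1 = 0 (should be 0)
  u_3 · u_2 = 0 (should be 0)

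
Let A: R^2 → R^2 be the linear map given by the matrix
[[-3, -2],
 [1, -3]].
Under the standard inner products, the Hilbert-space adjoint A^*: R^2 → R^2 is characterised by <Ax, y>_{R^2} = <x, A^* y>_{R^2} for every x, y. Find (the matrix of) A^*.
A^* = A^T =
[[-3, 1],
 [-2, -3]]

For real matrices with standard dot products, the defining identity <Ax, y> = <x, A^* y> gives (Ax)^T y = x^T (A^*) y, i.e. x^T A^T y = x^T (A^*) y. Since this holds for all x, y, we must have A^* = A^T. Therefore
A^* =
[[-3, 1],
 [-2, -3]].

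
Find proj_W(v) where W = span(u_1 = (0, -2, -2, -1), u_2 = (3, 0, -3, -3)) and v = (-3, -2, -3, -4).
proj_W(v) = (-1/3, -10/3, -3, -4/3)

Set up U = [u_1 | ... | u_2] ∈ R^(4×2). The projector onto W = col(U) is P = U (U^T U)^(-1) U^T.
Compute U^T U =
  [9, 9]
  [9, 27],
and U^T v = (14, 12).
Solve U^T U · c = U^T v for the coefficients: c = (5/3, -1/9). The projection is proj_W(v) = U c.
Check: (v - proj_W(v)) · u_1 = 0  (should be 0).
Check: (v - proj_W(v)) · u_2 = 0  (should be 0).
Result: proj_W(v) = (-1/3, -10/3, -3, -4/3).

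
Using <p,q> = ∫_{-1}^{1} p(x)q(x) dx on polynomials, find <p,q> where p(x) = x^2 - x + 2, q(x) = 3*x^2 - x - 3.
<p,q> = -122/15

Expand the product: p(x)·q(x) = 3*x^4 - 4*x^3 + 4*x^2 + x - 6.
∫_{-1}^{1} of each monomial x^k gives [2/(k+1) if k even, 0 if k odd]. Integrating term-by-term (or equivalently evaluating the antiderivative F(x) = 3*x^5/5 - x^4 + 4*x^3/3 + x^2/2 - 6*x at the endpoints):
  F(1) − F(−1) = -137/30 − (107/30) = -122/15.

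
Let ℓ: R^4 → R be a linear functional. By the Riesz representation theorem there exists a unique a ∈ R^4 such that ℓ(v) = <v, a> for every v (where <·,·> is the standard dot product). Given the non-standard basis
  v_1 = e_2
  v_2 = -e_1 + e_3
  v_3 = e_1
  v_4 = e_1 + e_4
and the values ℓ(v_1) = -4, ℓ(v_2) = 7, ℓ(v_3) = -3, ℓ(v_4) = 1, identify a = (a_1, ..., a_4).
a = (-3, -4, 4, 4)

Write a = (a_1, ..., a_4) in the standard basis. For each basis vector v_i, ℓ(v_i) = <v_i, a> is a linear equation in the a_j's. Collect the n equations into a matrix system V a = ℓ, where row i of V is v_i (expressed in the standard basis). Since V is invertible (lower-triangular with 1s on the diagonal, up to permutation), solve by back-substitution:
  V =
[[0, 1, 0, 0],
 [-1, 0, 1, 0],
 [1, 0, 0, 0],
 [1, 0, 0, 1]]
  V a = (-4, 7, -3, 1)
Solving gives a = (-3, -4, 4, 4).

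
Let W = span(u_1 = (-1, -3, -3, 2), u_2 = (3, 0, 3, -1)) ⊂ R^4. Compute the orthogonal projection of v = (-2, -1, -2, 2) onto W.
proj_W(v) = (-425/241, -267/241, -603/241, 290/241)

Set up U = [u_1 | ... | u_2] ∈ R^(4×2). The projector onto W = col(U) is P = U (U^T U)^(-1) U^T.
Compute U^T U =
  [23, -14]
  [-14, 19],
and U^T v = (15, -14).
Solve U^T U · c = U^T v for the coefficients: c = (89/241, -112/241). The projection is proj_W(v) = U c.
Check: (v - proj_W(v)) · u_1 = 0  (should be 0).
Check: (v - proj_W(v)) · u_2 = 0  (should be 0).
Result: proj_W(v) = (-425/241, -267/241, -603/241, 290/241).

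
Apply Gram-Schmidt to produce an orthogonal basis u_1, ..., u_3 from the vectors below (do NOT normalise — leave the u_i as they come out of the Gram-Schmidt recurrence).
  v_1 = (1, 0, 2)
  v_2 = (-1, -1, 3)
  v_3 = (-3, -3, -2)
Orthogonal basis:
  u_1 = (1, 0, 2)
  u_2 = (-2, -1, 1)
  u_3 = (11/15, -11/6, -11/30)

Apply the Gram-Schmidt recurrence
  u_1 = v_1
  u_i = v_i − Σ_{j<i} ((v_i · u_j) / (u_j · u_j)) · u_j.

Step by step this gives:
  u_1 = (1, 0, 2)
  u_2 = (-2, -1, 1)
  u_3 = (11/15, -11/6, -11/30)

Orthogonality check:
  u_2 · u_1 = 0 (should be 0)
  u_3 · u_1 = 0 (should be 0)
  u_3 · u_2 = 0 (should be 0)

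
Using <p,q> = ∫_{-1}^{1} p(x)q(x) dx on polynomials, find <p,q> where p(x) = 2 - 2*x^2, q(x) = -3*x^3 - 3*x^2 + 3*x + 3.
<p,q> = 32/5

Expand the product: p(x)·q(x) = 6*x^5 + 6*x^4 - 12*x^3 - 12*x^2 + 6*x + 6.
∫_{-1}^{1} of each monomial x^k gives [2/(k+1) if k even, 0 if k odd]. Integrating term-by-term (or equivalently evaluating the antiderivative F(x) = x^6 + 6*x^5/5 - 3*x^4 - 4*x^3 + 3*x^2 + 6*x at the endpoints):
  F(1) − F(−1) = 21/5 − (-11/5) = 32/5.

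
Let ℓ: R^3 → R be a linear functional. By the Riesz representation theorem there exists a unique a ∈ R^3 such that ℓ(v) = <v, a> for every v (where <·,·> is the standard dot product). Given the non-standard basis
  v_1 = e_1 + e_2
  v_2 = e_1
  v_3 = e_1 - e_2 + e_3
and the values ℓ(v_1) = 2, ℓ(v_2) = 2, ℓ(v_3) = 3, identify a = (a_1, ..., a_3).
a = (2, 0, 1)

Write a = (a_1, ..., a_3) in the standard basis. For each basis vector v_i, ℓ(v_i) = <v_i, a> is a linear equation in the a_j's. Collect the n equations into a matrix system V a = ℓ, where row i of V is v_i (expressed in the standard basis). Since V is invertible (lower-triangular with 1s on the diagonal, up to permutation), solve by back-substitution:
  V =
[[1, 1, 0],
 [1, 0, 0],
 [1, -1, 1]]
  V a = (2, 2, 3)
Solving gives a = (2, 0, 1).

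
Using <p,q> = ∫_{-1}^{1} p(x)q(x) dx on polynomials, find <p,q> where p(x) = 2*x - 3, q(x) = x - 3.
<p,q> = 58/3

Expand the product: p(x)·q(x) = 2*x^2 - 9*x + 9.
∫_{-1}^{1} of each monomial x^k gives [2/(k+1) if k even, 0 if k odd]. Integrating term-by-term (or equivalently evaluating the antiderivative F(x) = 2*x^3/3 - 9*x^2/2 + 9*x at the endpoints):
  F(1) − F(−1) = 31/6 − (-85/6) = 58/3.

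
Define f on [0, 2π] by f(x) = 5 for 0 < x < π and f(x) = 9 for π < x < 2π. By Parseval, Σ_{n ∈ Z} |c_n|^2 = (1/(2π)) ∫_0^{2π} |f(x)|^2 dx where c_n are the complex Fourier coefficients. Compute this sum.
Σ |c_n|^2 = 53

Parseval equates the L^2 energy of f (normalised by 1/(2π)) with the ℓ^2 sum of its Fourier coefficients: (1/(2π)) ∫_0^{2π} |f|^2 = Σ |c_n|^2.
Compute the left side: (1/(2π)) [∫_0^π 5^2 dx + ∫_π^{2π} 9^2 dx] = (1/(2π)) · (25π + 81π) = (25 + 81)/2 = 53.
So Σ_{n ∈ Z} |c_n|^2 = 53.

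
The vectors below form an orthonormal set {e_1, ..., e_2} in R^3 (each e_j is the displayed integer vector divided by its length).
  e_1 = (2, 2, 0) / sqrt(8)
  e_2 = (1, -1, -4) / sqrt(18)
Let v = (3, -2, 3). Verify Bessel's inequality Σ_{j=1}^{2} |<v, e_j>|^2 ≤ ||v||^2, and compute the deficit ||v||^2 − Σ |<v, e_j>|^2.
Σ |<v, e_j>|^2 = 29/9; ||v||^2 = 22; deficit = 169/9

Write each e_j = u_j / sqrt(<u_j, u_j>) where u_j is the displayed integer vector. Then <v, e_j> = <v, u_j> / sqrt(<u_j, u_j>), so |<v, e_j>|^2 = <v, u_j>^2 / <u_j, u_j>.
Coefficients: <v, e_1> = 2/sqrt(8), <v, e_2> = -7/sqrt(18).
Square and sum: Σ |<v, e_j>|^2 = 29/9.
Compute ||v||^2 = v·v = 22.
Deficit = 22 − 29/9 = 169/9 ≥ 0, confirming Bessel's inequality. (The deficit equals ||v − Σ <v,e_j> e_j||^2, the squared distance from v to span{e_j}.)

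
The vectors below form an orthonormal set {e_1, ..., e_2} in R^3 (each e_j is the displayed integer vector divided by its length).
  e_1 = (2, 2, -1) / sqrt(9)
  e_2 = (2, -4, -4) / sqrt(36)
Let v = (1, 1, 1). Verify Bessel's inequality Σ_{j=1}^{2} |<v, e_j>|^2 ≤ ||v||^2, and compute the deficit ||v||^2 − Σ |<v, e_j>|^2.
Σ |<v, e_j>|^2 = 2; ||v||^2 = 3; deficit = 1

Write each e_j = u_j / sqrt(<u_j, u_j>) where u_j is the displayed integer vector. Then <v, e_j> = <v, u_j> / sqrt(<u_j, u_j>), so |<v, e_j>|^2 = <v, u_j>^2 / <u_j, u_j>.
Coefficients: <v, e_1> = 3/sqrt(9), <v, e_2> = -6/sqrt(36).
Square and sum: Σ |<v, e_j>|^2 = 2.
Compute ||v||^2 = v·v = 3.
Deficit = 3 − 2 = 1 ≥ 0, confirming Bessel's inequality. (The deficit equals ||v − Σ <v,e_j> e_j||^2, the squared distance from v to span{e_j}.)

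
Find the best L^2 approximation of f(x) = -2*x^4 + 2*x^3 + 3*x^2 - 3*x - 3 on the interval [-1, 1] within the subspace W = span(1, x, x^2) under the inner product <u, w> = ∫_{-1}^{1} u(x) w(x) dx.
g(x) = 9*x^2/7 - 9*x/5 - 99/35

The best approximation g ∈ W is the orthogonal projection of f onto W. Writing g = a_0 + a_1 x + a_2 x^2, the coefficients solve the normal equations G · a = b where
  G_{ij} = <φ_i, φ_j> and b_i = <f, φ_i>, with φ_0 = 1, φ_1 = x, φ_2 = x^2.
G =
  [2, 0, 2/3]
  [0, 2/3, 0]
  [2/3, 0, 2/5],
b = (-24/5, -6/5, -48/35).
Solving gives a_0 = -99/35, a_1 = -9/5, a_2 = 9/7, so
  g(x) = 9*x^2/7 - 9*x/5 - 99/35.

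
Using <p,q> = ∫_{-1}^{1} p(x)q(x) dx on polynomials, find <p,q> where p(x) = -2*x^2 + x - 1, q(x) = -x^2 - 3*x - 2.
<p,q> = 92/15

Expand the product: p(x)·q(x) = 2*x^4 + 5*x^3 + 2*x^2 + x + 2.
∫_{-1}^{1} of each monomial x^k gives [2/(k+1) if k even, 0 if k odd]. Integrating term-by-term (or equivalently evaluating the antiderivative F(x) = 2*x^5/5 + 5*x^4/4 + 2*x^3/3 + x^2/2 + 2*x at the endpoints):
  F(1) − F(−1) = 289/60 − (-79/60) = 92/15.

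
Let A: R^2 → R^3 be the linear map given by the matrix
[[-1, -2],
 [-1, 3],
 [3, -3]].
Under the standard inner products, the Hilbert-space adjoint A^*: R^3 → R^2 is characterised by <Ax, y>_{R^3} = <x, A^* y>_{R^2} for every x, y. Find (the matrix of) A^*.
A^* = A^T =
[[-1, -1, 3],
 [-2, 3, -3]]

For real matrices with standard dot products, the defining identity <Ax, y> = <x, A^* y> gives (Ax)^T y = x^T (A^*) y, i.e. x^T A^T y = x^T (A^*) y. Since this holds for all x, y, we must have A^* = A^T. Therefore
A^* =
[[-1, -1, 3],
 [-2, 3, -3]].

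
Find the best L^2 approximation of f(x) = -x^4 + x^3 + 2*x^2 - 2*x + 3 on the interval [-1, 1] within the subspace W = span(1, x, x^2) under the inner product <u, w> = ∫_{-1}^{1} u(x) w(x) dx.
g(x) = 8*x^2/7 - 7*x/5 + 108/35

The best approximation g ∈ W is the orthogonal projection of f onto W. Writing g = a_0 + a_1 x + a_2 x^2, the coefficients solve the normal equations G · a = b where
  G_{ij} = <φ_i, φ_j> and b_i = <f, φ_i>, with φ_0 = 1, φ_1 = x, φ_2 = x^2.
G =
  [2, 0, 2/3]
  [0, 2/3, 0]
  [2/3, 0, 2/5],
b = (104/15, -14/15, 88/35).
Solving gives a_0 = 108/35, a_1 = -7/5, a_2 = 8/7, so
  g(x) = 8*x^2/7 - 7*x/5 + 108/35.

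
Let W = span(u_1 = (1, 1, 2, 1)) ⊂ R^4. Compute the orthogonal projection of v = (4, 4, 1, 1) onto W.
proj_W(v) = (11/7, 11/7, 22/7, 11/7)

Set up U = [u_1 | ... | u_1] ∈ R^(4×1). The projector onto W = col(U) is P = U (U^T U)^(-1) U^T.
Compute U^T U =
  [7],
and U^T v = (11).
Solve U^T U · c = U^T v for the coefficients: c = (11/7). The projection is proj_W(v) = U c.
Check: (v - proj_W(v)) · u_1 = 0  (should be 0).
Result: proj_W(v) = (11/7, 11/7, 22/7, 11/7).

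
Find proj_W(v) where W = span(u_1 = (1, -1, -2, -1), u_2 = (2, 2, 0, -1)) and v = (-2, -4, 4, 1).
proj_W(v) = (-109/31, -59/31, 50/31, 67/31)

Set up U = [u_1 | ... | u_2] ∈ R^(4×2). The projector onto W = col(U) is P = U (U^T U)^(-1) U^T.
Compute U^T U =
  [7, 1]
  [1, 9],
and U^T v = (-7, -13).
Solve U^T U · c = U^T v for the coefficients: c = (-25/31, -42/31). The projection is proj_W(v) = U c.
Check: (v - proj_W(v)) · u_1 = 0  (should be 0).
Check: (v - proj_W(v)) · u_2 = 0  (should be 0).
Result: proj_W(v) = (-109/31, -59/31, 50/31, 67/31).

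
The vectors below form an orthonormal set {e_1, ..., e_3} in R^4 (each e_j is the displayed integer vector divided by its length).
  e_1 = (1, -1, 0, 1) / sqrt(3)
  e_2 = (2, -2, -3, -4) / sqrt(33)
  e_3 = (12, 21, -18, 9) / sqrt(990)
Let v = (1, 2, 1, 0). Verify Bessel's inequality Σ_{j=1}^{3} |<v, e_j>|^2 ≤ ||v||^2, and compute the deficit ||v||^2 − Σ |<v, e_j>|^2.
Σ |<v, e_j>|^2 = 12/5; ||v||^2 = 6; deficit = 18/5

Write each e_j = u_j / sqrt(<u_j, u_j>) where u_j is the displayed integer vector. Then <v, e_j> = <v, u_j> / sqrt(<u_j, u_j>), so |<v, e_j>|^2 = <v, u_j>^2 / <u_j, u_j>.
Coefficients: <v, e_1> = -1/sqrt(3), <v, e_2> = -5/sqrt(33), <v, e_3> = 36/sqrt(990).
Square and sum: Σ |<v, e_j>|^2 = 12/5.
Compute ||v||^2 = v·v = 6.
Deficit = 6 − 12/5 = 18/5 ≥ 0, confirming Bessel's inequality. (The deficit equals ||v − Σ <v,e_j> e_j||^2, the squared distance from v to span{e_j}.)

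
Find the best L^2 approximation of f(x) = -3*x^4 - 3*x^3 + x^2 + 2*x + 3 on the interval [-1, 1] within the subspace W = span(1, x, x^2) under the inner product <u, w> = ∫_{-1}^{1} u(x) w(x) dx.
g(x) = -11*x^2/7 + x/5 + 114/35

The best approximation g ∈ W is the orthogonal projection of f onto W. Writing g = a_0 + a_1 x + a_2 x^2, the coefficients solve the normal equations G · a = b where
  G_{ij} = <φ_i, φ_j> and b_i = <f, φ_i>, with φ_0 = 1, φ_1 = x, φ_2 = x^2.
G =
  [2, 0, 2/3]
  [0, 2/3, 0]
  [2/3, 0, 2/5],
b = (82/15, 2/15, 54/35).
Solving gives a_0 = 114/35, a_1 = 1/5, a_2 = -11/7, so
  g(x) = -11*x^2/7 + x/5 + 114/35.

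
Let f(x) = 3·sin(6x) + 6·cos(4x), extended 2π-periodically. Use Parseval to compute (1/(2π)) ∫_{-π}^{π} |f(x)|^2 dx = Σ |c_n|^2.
Σ |c_n|^2 = 45/2

Expand |f|^2 and use orthogonality of {sin(nx), cos(mx)} on [-π, π]:
  ∫_{-π}^{π} sin(nx)^2 dx = π, ∫ cos(mx)^2 dx = π, and cross terms integrate to 0.
So ∫_{-π}^{π} f(x)^2 dx = 3^2 · π + 6^2 · π = (9 + 36)π.
Divide by 2π: (9 + 36)/2 = 45/2.
By Parseval, this equals Σ |c_n|^2.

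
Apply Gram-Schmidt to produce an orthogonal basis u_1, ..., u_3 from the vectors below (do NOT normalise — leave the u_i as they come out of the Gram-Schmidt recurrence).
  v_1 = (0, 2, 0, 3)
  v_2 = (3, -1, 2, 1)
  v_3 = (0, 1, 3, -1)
Orthogonal basis:
  u_1 = (0, 2, 0, 3)
  u_2 = (3, -15/13, 2, 10/13)
  u_3 = (-159/194, 285/194, 238/97, -95/97)

Apply the Gram-Schmidt recurrence
  u_1 = v_1
  u_i = v_i − Σ_{j<i} ((v_i · u_j) / (u_j · u_j)) · u_j.

Step by step this gives:
  u_1 = (0, 2, 0, 3)
  u_2 = (3, -15/13, 2, 10/13)
  u_3 = (-159/194, 285/194, 238/97, -95/97)

Orthogonality check:
  u_2 · u_1 = 0 (should be 0)
  u_3 · u_1 = 0 (should be 0)
  u_3 · u_2 = 0 (should be 0)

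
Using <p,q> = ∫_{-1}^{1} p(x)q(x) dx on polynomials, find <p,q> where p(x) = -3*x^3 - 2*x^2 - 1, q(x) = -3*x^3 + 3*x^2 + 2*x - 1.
<p,q> = -94/105

Expand the product: p(x)·q(x) = 9*x^6 - 3*x^5 - 12*x^4 + 2*x^3 - x^2 - 2*x + 1.
∫_{-1}^{1} of each monomial x^k gives [2/(k+1) if k even, 0 if k odd]. Integrating term-by-term (or equivalently evaluating the antiderivative F(x) = 9*x^7/7 - x^6/2 - 12*x^5/5 + x^4/2 - x^3/3 - x^2 + x at the endpoints):
  F(1) − F(−1) = -152/105 − (-58/105) = -94/105.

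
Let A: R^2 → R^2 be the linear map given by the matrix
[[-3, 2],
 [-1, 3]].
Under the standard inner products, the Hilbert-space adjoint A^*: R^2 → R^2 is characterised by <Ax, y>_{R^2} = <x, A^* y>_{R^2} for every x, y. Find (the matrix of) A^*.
A^* = A^T =
[[-3, -1],
 [2, 3]]

For real matrices with standard dot products, the defining identity <Ax, y> = <x, A^* y> gives (Ax)^T y = x^T (A^*) y, i.e. x^T A^T y = x^T (A^*) y. Since this holds for all x, y, we must have A^* = A^T. Therefore
A^* =
[[-3, -1],
 [2, 3]].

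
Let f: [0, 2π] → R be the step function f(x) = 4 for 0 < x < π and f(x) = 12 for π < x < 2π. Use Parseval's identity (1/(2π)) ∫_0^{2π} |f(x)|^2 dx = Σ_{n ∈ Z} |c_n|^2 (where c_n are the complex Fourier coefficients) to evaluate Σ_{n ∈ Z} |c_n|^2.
Σ |c_n|^2 = 80

Parseval equates the L^2 energy of f (normalised by 1/(2π)) with the ℓ^2 sum of its Fourier coefficients: (1/(2π)) ∫_0^{2π} |f|^2 = Σ |c_n|^2.
Compute the left side: (1/(2π)) [∫_0^π 4^2 dx + ∫_π^{2π} 12^2 dx] = (1/(2π)) · (16π + 144π) = (16 + 144)/2 = 80.
So Σ_{n ∈ Z} |c_n|^2 = 80.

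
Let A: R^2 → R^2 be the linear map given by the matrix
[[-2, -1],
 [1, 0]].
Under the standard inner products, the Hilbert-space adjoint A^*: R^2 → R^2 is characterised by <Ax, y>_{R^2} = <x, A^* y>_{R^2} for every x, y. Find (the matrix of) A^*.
A^* = A^T =
[[-2, 1],
 [-1, 0]]

For real matrices with standard dot products, the defining identity <Ax, y> = <x, A^* y> gives (Ax)^T y = x^T (A^*) y, i.e. x^T A^T y = x^T (A^*) y. Since this holds for all x, y, we must have A^* = A^T. Therefore
A^* =
[[-2, 1],
 [-1, 0]].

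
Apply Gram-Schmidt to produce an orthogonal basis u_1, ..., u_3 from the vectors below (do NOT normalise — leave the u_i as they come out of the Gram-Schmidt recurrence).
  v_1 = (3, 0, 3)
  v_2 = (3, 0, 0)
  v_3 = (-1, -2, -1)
Orthogonal basis:
  u_1 = (3, 0, 3)
  u_2 = (3/2, 0, -3/2)
  u_3 = (0, -2, 0)

Apply the Gram-Schmidt recurrence
  u_1 = v_1
  u_i = v_i − Σ_{j<i} ((v_i · u_j) / (u_j · u_j)) · u_j.

Step by step this gives:
  u_1 = (3, 0, 3)
  u_2 = (3/2, 0, -3/2)
  u_3 = (0, -2, 0)

Orthogonality check:
  u_2 · u_1 = 0 (should be 0)
  u_3 · u_1 = 0 (should be 0)
  u_3 · u_2 = 0 (should be 0)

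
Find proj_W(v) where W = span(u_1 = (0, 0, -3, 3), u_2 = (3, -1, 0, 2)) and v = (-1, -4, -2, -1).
proj_W(v) = (-1/2, 1/6, -2/3, 1/3)

Set up U = [u_1 | ... | u_2] ∈ R^(4×2). The projector onto W = col(U) is P = U (U^T U)^(-1) U^T.
Compute U^T U =
  [18, 6]
  [6, 14],
and U^T v = (3, -1).
Solve U^T U · c = U^T v for the coefficients: c = (2/9, -1/6). The projection is proj_W(v) = U c.
Check: (v - proj_W(v)) · u_1 = 0  (should be 0).
Check: (v - proj_W(v)) · u_2 = 0  (should be 0).
Result: proj_W(v) = (-1/2, 1/6, -2/3, 1/3).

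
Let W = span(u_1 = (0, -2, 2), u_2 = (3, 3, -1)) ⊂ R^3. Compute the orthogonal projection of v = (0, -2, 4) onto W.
proj_W(v) = (6/11, -31/11, 35/11)

Set up U = [u_1 | ... | u_2] ∈ R^(3×2). The projector onto W = col(U) is P = U (U^T U)^(-1) U^T.
Compute U^T U =
  [8, -8]
  [-8, 19],
and U^T v = (12, -10).
Solve U^T U · c = U^T v for the coefficients: c = (37/22, 2/11). The projection is proj_W(v) = U c.
Check: (v - proj_W(v)) · u_1 = 0  (should be 0).
Check: (v - proj_W(v)) · u_2 = 0  (should be 0).
Result: proj_W(v) = (6/11, -31/11, 35/11).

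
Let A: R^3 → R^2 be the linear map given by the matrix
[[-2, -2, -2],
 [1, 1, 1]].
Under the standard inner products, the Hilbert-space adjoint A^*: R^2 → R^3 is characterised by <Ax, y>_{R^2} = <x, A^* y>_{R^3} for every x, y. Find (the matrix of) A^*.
A^* = A^T =
[[-2, 1],
 [-2, 1],
 [-2, 1]]

For real matrices with standard dot products, the defining identity <Ax, y> = <x, A^* y> gives (Ax)^T y = x^T (A^*) y, i.e. x^T A^T y = x^T (A^*) y. Since this holds for all x, y, we must have A^* = A^T. Therefore
A^* =
[[-2, 1],
 [-2, 1],
 [-2, 1]].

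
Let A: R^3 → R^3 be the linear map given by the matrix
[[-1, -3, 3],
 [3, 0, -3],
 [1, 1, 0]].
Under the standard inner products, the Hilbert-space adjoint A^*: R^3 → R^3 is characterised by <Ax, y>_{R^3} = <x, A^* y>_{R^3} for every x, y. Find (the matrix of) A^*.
A^* = A^T =
[[-1, 3, 1],
 [-3, 0, 1],
 [3, -3, 0]]

For real matrices with standard dot products, the defining identity <Ax, y> = <x, A^* y> gives (Ax)^T y = x^T (A^*) y, i.e. x^T A^T y = x^T (A^*) y. Since this holds for all x, y, we must have A^* = A^T. Therefore
A^* =
[[-1, 3, 1],
 [-3, 0, 1],
 [3, -3, 0]].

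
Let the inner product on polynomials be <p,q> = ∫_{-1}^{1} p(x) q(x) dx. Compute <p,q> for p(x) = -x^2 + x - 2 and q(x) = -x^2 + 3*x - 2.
<p,q> = 196/15

Expand the product: p(x)·q(x) = x^4 - 4*x^3 + 7*x^2 - 8*x + 4.
∫_{-1}^{1} of each monomial x^k gives [2/(k+1) if k even, 0 if k odd]. Integrating term-by-term (or equivalently evaluating the antiderivative F(x) = x^5/5 - x^4 + 7*x^3/3 - 4*x^2 + 4*x at the endpoints):
  F(1) − F(−1) = 23/15 − (-173/15) = 196/15.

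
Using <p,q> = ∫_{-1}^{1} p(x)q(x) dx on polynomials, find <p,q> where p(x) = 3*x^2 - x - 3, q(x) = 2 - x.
<p,q> = -22/3

Expand the product: p(x)·q(x) = -3*x^3 + 7*x^2 + x - 6.
∫_{-1}^{1} of each monomial x^k gives [2/(k+1) if k even, 0 if k odd]. Integrating term-by-term (or equivalently evaluating the antiderivative F(x) = -3*x^4/4 + 7*x^3/3 + x^2/2 - 6*x at the endpoints):
  F(1) − F(−1) = -47/12 − (41/12) = -22/3.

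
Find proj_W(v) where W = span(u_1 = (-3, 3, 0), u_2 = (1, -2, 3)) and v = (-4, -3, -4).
proj_W(v) = (-1/19, 18/19, -51/19)

Set up U = [u_1 | ... | u_2] ∈ R^(3×2). The projector onto W = col(U) is P = U (U^T U)^(-1) U^T.
Compute U^T U =
  [18, -9]
  [-9, 14],
and U^T v = (3, -10).
Solve U^T U · c = U^T v for the coefficients: c = (-16/57, -17/19). The projection is proj_W(v) = U c.
Check: (v - proj_W(v)) · u_1 = 0  (should be 0).
Check: (v - proj_W(v)) · u_2 = 0  (should be 0).
Result: proj_W(v) = (-1/19, 18/19, -51/19).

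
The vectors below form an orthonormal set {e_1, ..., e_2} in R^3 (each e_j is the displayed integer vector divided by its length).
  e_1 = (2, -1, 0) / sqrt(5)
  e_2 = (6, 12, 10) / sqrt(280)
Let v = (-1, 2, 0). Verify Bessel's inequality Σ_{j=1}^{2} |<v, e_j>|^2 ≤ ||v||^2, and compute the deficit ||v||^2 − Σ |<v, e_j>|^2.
Σ |<v, e_j>|^2 = 61/14; ||v||^2 = 5; deficit = 9/14

Write each e_j = u_j / sqrt(<u_j, u_j>) where u_j is the displayed integer vector. Then <v, e_j> = <v, u_j> / sqrt(<u_j, u_j>), so |<v, e_j>|^2 = <v, u_j>^2 / <u_j, u_j>.
Coefficients: <v, e_1> = -4/sqrt(5), <v, e_2> = 18/sqrt(280).
Square and sum: Σ |<v, e_j>|^2 = 61/14.
Compute ||v||^2 = v·v = 5.
Deficit = 5 − 61/14 = 9/14 ≥ 0, confirming Bessel's inequality. (The deficit equals ||v − Σ <v,e_j> e_j||^2, the squared distance from v to span{e_j}.)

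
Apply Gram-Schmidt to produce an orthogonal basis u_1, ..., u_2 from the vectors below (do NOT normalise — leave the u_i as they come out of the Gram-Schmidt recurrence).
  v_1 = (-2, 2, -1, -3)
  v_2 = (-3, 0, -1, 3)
Orthogonal basis:
  u_1 = (-2, 2, -1, -3)
  u_2 = (-29/9, 2/9, -10/9, 8/3)

Apply the Gram-Schmidt recurrence
  u_1 = v_1
  u_i = v_i − Σ_{j<i} ((v_i · u_j) / (u_j · u_j)) · u_j.

Step by step this gives:
  u_1 = (-2, 2, -1, -3)
  u_2 = (-29/9, 2/9, -10/9, 8/3)

Orthogonality check:
  u_2 · u_1 = 0 (should be 0)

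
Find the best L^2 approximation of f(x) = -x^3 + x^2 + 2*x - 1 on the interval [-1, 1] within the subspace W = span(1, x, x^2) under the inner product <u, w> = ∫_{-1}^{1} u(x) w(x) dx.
g(x) = x^2 + 7*x/5 - 1

The best approximation g ∈ W is the orthogonal projection of f onto W. Writing g = a_0 + a_1 x + a_2 x^2, the coefficients solve the normal equations G · a = b where
  G_{ij} = <φ_i, φ_j> and b_i = <f, φ_i>, with φ_0 = 1, φ_1 = x, φ_2 = x^2.
G =
  [2, 0, 2/3]
  [0, 2/3, 0]
  [2/3, 0, 2/5],
b = (-4/3, 14/15, -4/15).
Solving gives a_0 = -1, a_1 = 7/5, a_2 = 1, so
  g(x) = x^2 + 7*x/5 - 1.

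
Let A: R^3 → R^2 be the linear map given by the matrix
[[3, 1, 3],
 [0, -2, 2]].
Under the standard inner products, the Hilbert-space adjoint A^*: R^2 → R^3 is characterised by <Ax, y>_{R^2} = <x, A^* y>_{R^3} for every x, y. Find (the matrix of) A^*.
A^* = A^T =
[[3, 0],
 [1, -2],
 [3, 2]]

For real matrices with standard dot products, the defining identity <Ax, y> = <x, A^* y> gives (Ax)^T y = x^T (A^*) y, i.e. x^T A^T y = x^T (A^*) y. Since this holds for all x, y, we must have A^* = A^T. Therefore
A^* =
[[3, 0],
 [1, -2],
 [3, 2]].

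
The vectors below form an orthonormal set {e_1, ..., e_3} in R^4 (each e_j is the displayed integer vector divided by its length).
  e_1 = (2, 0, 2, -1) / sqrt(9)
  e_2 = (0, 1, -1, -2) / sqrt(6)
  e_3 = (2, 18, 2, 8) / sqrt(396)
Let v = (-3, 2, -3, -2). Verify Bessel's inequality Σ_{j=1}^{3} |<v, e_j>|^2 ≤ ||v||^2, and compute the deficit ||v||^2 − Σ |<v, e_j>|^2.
Σ |<v, e_j>|^2 = 545/22; ||v||^2 = 26; deficit = 27/22

Write each e_j = u_j / sqrt(<u_j, u_j>) where u_j is the displayed integer vector. Then <v, e_j> = <v, u_j> / sqrt(<u_j, u_j>), so |<v, e_j>|^2 = <v, u_j>^2 / <u_j, u_j>.
Coefficients: <v, e_1> = -10/sqrt(9), <v, e_2> = 9/sqrt(6), <v, e_3> = 8/sqrt(396).
Square and sum: Σ |<v, e_j>|^2 = 545/22.
Compute ||v||^2 = v·v = 26.
Deficit = 26 − 545/22 = 27/22 ≥ 0, confirming Bessel's inequality. (The deficit equals ||v − Σ <v,e_j> e_j||^2, the squared distance from v to span{e_j}.)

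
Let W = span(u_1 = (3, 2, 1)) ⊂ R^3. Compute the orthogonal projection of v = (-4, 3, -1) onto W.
proj_W(v) = (-3/2, -1, -1/2)

Set up U = [u_1 | ... | u_1] ∈ R^(3×1). The projector onto W = col(U) is P = U (U^T U)^(-1) U^T.
Compute U^T U =
  [14],
and U^T v = (-7).
Solve U^T U · c = U^T v for the coefficients: c = (-1/2). The projection is proj_W(v) = U c.
Check: (v - proj_W(v)) · u_1 = 0  (should be 0).
Result: proj_W(v) = (-3/2, -1, -1/2).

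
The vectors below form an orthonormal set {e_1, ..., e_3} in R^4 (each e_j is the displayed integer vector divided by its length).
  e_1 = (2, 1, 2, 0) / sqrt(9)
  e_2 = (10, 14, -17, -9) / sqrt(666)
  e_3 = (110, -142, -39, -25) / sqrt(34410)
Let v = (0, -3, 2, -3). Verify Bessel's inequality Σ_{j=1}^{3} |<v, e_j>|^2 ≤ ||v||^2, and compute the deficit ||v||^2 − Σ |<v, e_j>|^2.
Σ |<v, e_j>|^2 = 1382/155; ||v||^2 = 22; deficit = 2028/155

Write each e_j = u_j / sqrt(<u_j, u_j>) where u_j is the displayed integer vector. Then <v, e_j> = <v, u_j> / sqrt(<u_j, u_j>), so |<v, e_j>|^2 = <v, u_j>^2 / <u_j, u_j>.
Coefficients: <v, e_1> = 1/sqrt(9), <v, e_2> = -49/sqrt(666), <v, e_3> = 423/sqrt(34410).
Square and sum: Σ |<v, e_j>|^2 = 1382/155.
Compute ||v||^2 = v·v = 22.
Deficit = 22 − 1382/155 = 2028/155 ≥ 0, confirming Bessel's inequality. (The deficit equals ||v − Σ <v,e_j> e_j||^2, the squared distance from v to span{e_j}.)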